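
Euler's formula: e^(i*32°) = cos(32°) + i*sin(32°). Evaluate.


cos(32°) = 0.8480
sin(32°) = 0.5299

e^(i*32°) = 0.8480 + 0.5299i


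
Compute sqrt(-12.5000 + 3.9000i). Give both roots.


|z| = sqrt(156.25+15.21) = 13.0943
sqrt((|z|+a)/2) = sqrt((13.0943+(-12.5))/2) = sqrt(0.2971) = 0.5451
sqrt((|z|-a)/2) = sqrt((13.0943-(-12.5))/2) = sqrt(12.7971) = 3.5773

±(0.5451 + 3.5773i) i.e. 0.5451 + 3.5773i and -0.5451 - 3.5773i


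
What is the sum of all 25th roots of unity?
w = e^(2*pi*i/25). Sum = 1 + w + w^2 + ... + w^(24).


The sum of all 25th roots of unity is 0.
Geometric series: (1 - w^25)/(1 - w) = (1-1)/(1-w) = 0 since w^25 = 1, w ≠ 1.
Alternatively: coefficient of z^24 in z^25 - 1 is 0.

0


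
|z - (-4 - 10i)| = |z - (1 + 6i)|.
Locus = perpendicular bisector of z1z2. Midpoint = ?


Equal distances means the locus is the perpendicular bisector of z1 and z2.
Midpoint = ((-4+1)/2, (-10+6)/2) = (-1.5000, -2.0000)

Perpendicular bisector through (-1.5000, -2.0000)


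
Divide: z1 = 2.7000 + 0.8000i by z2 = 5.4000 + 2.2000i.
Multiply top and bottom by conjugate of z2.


Conjugate of z2 = 5.4000 - 2.2000i
Numerator: (2.7000 + 0.8000i)(5.4000 - 2.2000i) = 16.3400 - 1.6200i
Denominator: 5.4^2 + 2.2^2 = 34
Result = (16.3400 - 1.6200i)/34

0.4806 - 0.0476i


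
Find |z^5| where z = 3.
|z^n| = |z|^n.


|z| = sqrt(9+0) = sqrt(9) = 3
|z^5| = |z|^5 = 3^5 = 243

|z^5| = 243


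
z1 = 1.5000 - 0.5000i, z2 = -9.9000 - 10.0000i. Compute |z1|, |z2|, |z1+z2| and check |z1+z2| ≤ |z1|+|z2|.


|z1| = sqrt(1.5^2 + (-0.5)^2) = sqrt(2.5) = 1.5811
|z2| = sqrt((-9.9)^2 + (-10)^2) = sqrt(198.01) = 14.0716
z1+z2 = -8.4000 - 10.5000i
|z1+z2| = sqrt(180.81) = 13.4466
|z1|+|z2| = 1.5811 + 14.0716 = 15.6527

|z1+z2| = 13.4466 ≤ |z1|+|z2| = 15.6527 (verified)


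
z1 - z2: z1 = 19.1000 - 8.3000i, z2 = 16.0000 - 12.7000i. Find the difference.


Real: 19.1 - 16 = 3.1
Imag: -8.3 + 12.7 = 4.4

3.1000 + 4.4000i


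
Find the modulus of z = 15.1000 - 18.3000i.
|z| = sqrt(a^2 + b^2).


|z| = sqrt(15.1^2 + (-18.3)^2) = sqrt(228.01 + 334.89) = sqrt(562.9) = 23.7255

|z| = 23.7255


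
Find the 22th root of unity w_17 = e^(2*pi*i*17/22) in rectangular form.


Angle = 360*17/22 = 278.1818°
a = cos(278.1818°) = 0.1423
b = sin(278.1818°) = -0.9898

0.1423 - 0.9898i


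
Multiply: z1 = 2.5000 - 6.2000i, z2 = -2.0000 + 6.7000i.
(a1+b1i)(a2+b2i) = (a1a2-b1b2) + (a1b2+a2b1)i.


Real = 2.5*(-2) - (-6.2)*6.7 = -5 - (-41.54) = 36.54
Imag = 2.5*6.7 - (2)*(-6.2) = 16.75 + 12.4 = 29.15

36.5400 + 29.1500i


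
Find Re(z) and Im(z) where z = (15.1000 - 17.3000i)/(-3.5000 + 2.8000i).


Multiply by conjugate: (15.1000 - 17.3000i)(-3.5000 - 2.8000i) / ((-3.5)^2 + 2.8^2)
Numerator real = 15.1*(-3.5) - (17.3)*2.8 = -101.29
Numerator imag = -17.3*(-3.5) - 15.1*2.8 = 18.27
Denominator = 20.09
Re(z) = -101.29/20.09 = -5.0418
Im(z) = 18.27/20.09 = 0.9094

Re(z) = -5.0418, Im(z) = 0.9094


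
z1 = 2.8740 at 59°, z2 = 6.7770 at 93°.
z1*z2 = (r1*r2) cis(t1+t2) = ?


r = 2.8740 * 6.7770 = 19.4771
theta = 59° + 93° = 152° = 152° (mod 360)

19.4771 cis(152°)


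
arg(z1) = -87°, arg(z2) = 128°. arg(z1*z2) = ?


arg(z1*z2) = -87° + 128° = 41°
Normalized to (-180°, 180°]: 41°

41°


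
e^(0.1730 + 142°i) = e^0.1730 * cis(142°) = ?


e^0.1730 = 1.18887
cos(142°) = -0.788
sin(142°) = 0.61566
Real = 1.18887*(-0.788) = -0.9368
Imag = 1.18887*0.61566 = 0.7319

-0.9368 + 0.7319i


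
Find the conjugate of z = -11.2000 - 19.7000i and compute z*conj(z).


z_bar = -11.2000 + 19.7000i
z*z_bar = (-11.2)^2 + (-19.7)^2 = 125.44 + 388.09 = 513.53

z_bar = -11.2000 + 19.7000i, z*z_bar = 513.53


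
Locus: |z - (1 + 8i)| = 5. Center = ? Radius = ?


|z - z0| = r is a circle with center z0 and radius r.
Center = (1, 8), radius = 5

Circle with center (1, 8) and radius 5


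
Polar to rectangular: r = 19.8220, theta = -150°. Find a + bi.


a = 19.8220*cos(-150°) = 19.8220*(-0.86603) = -17.1664
b = 19.8220*sin(-150°) = 19.8220*(-0.5) = -9.9110

-17.1664 - 9.9110i


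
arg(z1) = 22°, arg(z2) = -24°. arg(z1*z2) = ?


arg(z1*z2) = 22° - 24° = -2°
Normalized to (-180°, 180°]: -2°

-2°


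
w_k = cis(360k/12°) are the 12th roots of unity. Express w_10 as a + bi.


Angle = 360*10/12 = 300°
a = cos(300°) = 0.5000
b = sin(300°) = -0.8660

0.5000 - 0.8660i


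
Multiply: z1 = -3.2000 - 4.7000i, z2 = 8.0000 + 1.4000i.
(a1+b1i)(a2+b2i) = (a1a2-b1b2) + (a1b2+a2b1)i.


Real = -3.2*8 - (-4.7)*1.4 = -25.6 - (-6.58) = -19.02
Imag = -3.2*1.4 + 8*(-4.7) = -4.48 - (37.6) = -42.08

-19.0200 - 42.0800i


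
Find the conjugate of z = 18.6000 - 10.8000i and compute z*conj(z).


z_bar = 18.6000 + 10.8000i
z*z_bar = 18.6^2 + (-10.8)^2 = 345.96 + 116.64 = 462.6

z_bar = 18.6000 + 10.8000i, z*z_bar = 462.6


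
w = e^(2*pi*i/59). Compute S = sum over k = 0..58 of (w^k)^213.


The roots are w_k = w^k with w = e^(2*pi*i/59), and (w^k)^213 = (w^213)^k.
So S = 1 + u + u^2 + ... + u^(58) with u = w^213.
213 = 3*59 + 36, so 213 is not a multiple of 59: u = (w^59)^3 * w^36 = w^36 ≠ 1 (w is a primitive 59th root), while u^59 = (w^59)^213 = 1.
Geometric series: S = (1 - u^59)/(1 - u) = (1 - 1)/(1 - u) = 0

S = 0


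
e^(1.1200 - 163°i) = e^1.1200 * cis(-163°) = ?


e^1.1200 = 3.06485
cos(-163°) = -0.9563
sin(-163°) = -0.29237
Real = 3.06485*(-0.9563) = -2.9309
Imag = 3.06485*(-0.29237) = -0.8961

-2.9309 - 0.8961i


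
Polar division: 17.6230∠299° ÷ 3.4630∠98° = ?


r = 17.6230 / 3.4630 = 5.0889
theta = 299° - 98° = 201° = 201° (mod 360)

5.0889 cis(201°)


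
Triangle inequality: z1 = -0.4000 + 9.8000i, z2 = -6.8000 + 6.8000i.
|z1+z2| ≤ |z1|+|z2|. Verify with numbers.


|z1| = sqrt((-0.4)^2 + 9.8^2) = sqrt(96.2) = 9.8082
|z2| = sqrt((-6.8)^2 + 6.8^2) = sqrt(92.48) = 9.6167
z1+z2 = -7.2000 + 16.6000i
|z1+z2| = sqrt(327.4) = 18.0942
|z1|+|z2| = 9.8082 + 9.6167 = 19.4249

|z1+z2| = 18.0942 ≤ |z1|+|z2| = 19.4249 (verified)


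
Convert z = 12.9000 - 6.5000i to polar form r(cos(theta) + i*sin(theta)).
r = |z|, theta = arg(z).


r = sqrt(166.41+42.25) = sqrt(208.66) = 14.4451
theta = atan2(-6.5, 12.9) = -26.7424 degrees

r = 14.4451, theta = -26.7424 degrees


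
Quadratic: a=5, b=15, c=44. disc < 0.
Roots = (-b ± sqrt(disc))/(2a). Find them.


disc = 15^2 - 4*5*44 = 225 - 880 = -655
sqrt(|disc|) = sqrt(655) = 25.5930
Real part = -15/(2*5) = -1.5000
Imag part = 25.5930/(2*5) = 2.5593

-1.5000 ± 2.5593i


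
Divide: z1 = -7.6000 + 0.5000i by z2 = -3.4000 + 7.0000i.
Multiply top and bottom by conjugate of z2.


Conjugate of z2 = -3.4000 - 7.0000i
Numerator: (-7.6000 + 0.5000i)(-3.4000 - 7.0000i) = 29.3400 + 51.5000i
Denominator: (-3.4)^2 + 7^2 = 60.56
Result = (29.3400 + 51.5000i)/60.56

0.4845 + 0.8504i


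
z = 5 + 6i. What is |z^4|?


|z| = sqrt(25+36) = sqrt(61) = 7.8102
|z^4| = |z|^4 = (sqrt(61))^4 = 61^2 = 3721

|z^4| = 3721


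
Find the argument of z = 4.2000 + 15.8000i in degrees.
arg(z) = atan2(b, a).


Re = 4.2, Im = 15.8
arg = atan2(15.8, 4.2) = 75.1137 degrees

arg(z) = 75.1137 degrees


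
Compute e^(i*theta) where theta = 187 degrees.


cos(187°) = -0.9925
sin(187°) = -0.1219

e^(i*187°) = -0.9925 - 0.1219i


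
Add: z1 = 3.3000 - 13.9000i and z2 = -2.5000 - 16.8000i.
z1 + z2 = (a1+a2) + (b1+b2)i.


Real: 3.3 - 2.5 = 0.8
Imag: -13.9 - 16.8 = -30.7

0.8000 - 30.7000i


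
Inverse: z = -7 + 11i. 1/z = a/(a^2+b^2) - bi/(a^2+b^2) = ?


|z|^2 = 49+121 = 170
1/z = (-7 - 11i)/170

1/z = -0.0412 - 0.0647i


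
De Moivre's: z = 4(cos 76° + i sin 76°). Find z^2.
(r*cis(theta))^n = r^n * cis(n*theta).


r^2 = 4^2 = 16
n*theta = 2*76° = 152° = 152° (mod 360)
a = 16*cos(152°) = -14.1272
b = 16*sin(152°) = 7.5115

16 cis(152°) = -14.1272 + 7.5115i


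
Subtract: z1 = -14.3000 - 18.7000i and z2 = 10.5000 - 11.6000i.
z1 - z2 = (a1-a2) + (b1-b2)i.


Real: -14.3 - 10.5 = -24.8
Imag: -18.7 + 11.6 = -7.1

-24.8000 - 7.1000i


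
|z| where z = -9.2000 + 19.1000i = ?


|z| = sqrt((-9.2)^2 + 19.1^2) = sqrt(84.64 + 364.81) = sqrt(449.45) = 21.2002

|z| = 21.2002


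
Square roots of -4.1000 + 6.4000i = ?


|z| = sqrt(16.81+40.96) = 7.6007
sqrt((|z|+a)/2) = sqrt((7.6007+(-4.1))/2) = sqrt(1.7503) = 1.3230
sqrt((|z|-a)/2) = sqrt((7.6007-(-4.1))/2) = sqrt(5.8503) = 2.4187

±(1.3230 + 2.4187i) i.e. 1.3230 + 2.4187i and -1.3230 - 2.4187i


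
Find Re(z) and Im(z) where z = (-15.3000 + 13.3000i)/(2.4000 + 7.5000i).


Multiply by conjugate: (-15.3000 + 13.3000i)(2.4000 - 7.5000i) / (2.4^2 + 7.5^2)
Numerator real = -15.3*2.4 + 13.3*7.5 = 63.03
Numerator imag = 13.3*2.4 - (-15.3)*7.5 = 146.67
Denominator = 62.01
Re(z) = 63.03/62.01 = 1.0164
Im(z) = 146.67/62.01 = 2.3653

Re(z) = 1.0164, Im(z) = 2.3653


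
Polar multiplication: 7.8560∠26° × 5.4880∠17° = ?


r = 7.8560 * 5.4880 = 43.1137
theta = 26° + 17° = 43° = 43° (mod 360)

43.1137 cis(43°)


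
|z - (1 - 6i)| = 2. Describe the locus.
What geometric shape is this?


|z - z0| = r is a circle with center z0 and radius r.
Center = (1, -6), radius = 2

Circle with center (1, -6) and radius 2


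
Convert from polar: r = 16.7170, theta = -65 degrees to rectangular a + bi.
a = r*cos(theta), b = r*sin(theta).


a = 16.7170*cos(-65°) = 16.7170*0.42262 = 7.0649
b = 16.7170*sin(-65°) = 16.7170*(-0.9063078) = -15.1507

7.0649 - 15.1507i


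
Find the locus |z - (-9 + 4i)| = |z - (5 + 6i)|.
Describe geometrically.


Equal distances means the locus is the perpendicular bisector of z1 and z2.
Midpoint = ((-9+5)/2, (4+6)/2) = (-2.0000, 5.0000)

Perpendicular bisector through (-2.0000, 5.0000)


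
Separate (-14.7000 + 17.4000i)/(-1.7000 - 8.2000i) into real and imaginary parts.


Multiply by conjugate: (-14.7000 + 17.4000i)(-1.7000 + 8.2000i) / ((-1.7)^2 + (-8.2)^2)
Numerator real = -14.7*(-1.7) + 17.4*(-8.2) = -117.69
Numerator imag = 17.4*(-1.7) - (-14.7)*(-8.2) = -150.12
Denominator = 70.13
Re(z) = -117.69/70.13 = -1.6782
Im(z) = -150.12/70.13 = -2.1406

Re(z) = -1.6782, Im(z) = -2.1406


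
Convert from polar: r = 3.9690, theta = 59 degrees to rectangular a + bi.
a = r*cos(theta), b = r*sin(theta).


a = 3.9690*cos(59°) = 3.9690*0.51504 = 2.0442
b = 3.9690*sin(59°) = 3.9690*0.85717 = 3.4021

2.0442 + 3.4021i


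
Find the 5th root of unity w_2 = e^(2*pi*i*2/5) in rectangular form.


Angle = 360*2/5 = 144°
a = cos(144°) = -0.8090
b = sin(144°) = 0.5878

-0.8090 + 0.5878i


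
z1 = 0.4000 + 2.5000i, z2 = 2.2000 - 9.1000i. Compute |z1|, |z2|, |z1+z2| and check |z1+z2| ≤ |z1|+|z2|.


|z1| = sqrt(0.4^2 + 2.5^2) = sqrt(6.41) = 2.5318
|z2| = sqrt(2.2^2 + (-9.1)^2) = sqrt(87.65) = 9.3622
z1+z2 = 2.6000 - 6.6000i
|z1+z2| = sqrt(50.32) = 7.0937
|z1|+|z2| = 2.5318 + 9.3622 = 11.8940

|z1+z2| = 7.0937 ≤ |z1|+|z2| = 11.8940 (verified)


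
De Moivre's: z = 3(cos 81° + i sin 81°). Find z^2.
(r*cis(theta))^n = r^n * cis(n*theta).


r^2 = 3^2 = 9
n*theta = 2*81° = 162° = 162° (mod 360)
a = 9*cos(162°) = -8.5595
b = 9*sin(162°) = 2.7812

9 cis(162°) = -8.5595 + 2.7812i


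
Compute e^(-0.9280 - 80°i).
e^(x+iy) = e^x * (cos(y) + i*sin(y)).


e^-0.9280 = 0.39534
cos(-80°) = 0.17365
sin(-80°) = -0.9848
Real = 0.39534*0.17365 = 0.0687
Imag = 0.39534*(-0.9848) = -0.3893

0.0687 - 0.3893i


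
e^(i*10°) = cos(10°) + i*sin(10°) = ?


cos(10°) = 0.9848
sin(10°) = 0.1736

e^(i*10°) = 0.9848 + 0.1736i


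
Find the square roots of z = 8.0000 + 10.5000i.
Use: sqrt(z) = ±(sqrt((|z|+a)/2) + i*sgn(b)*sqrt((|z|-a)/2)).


|z| = sqrt(64+110.25) = 13.2004
sqrt((|z|+a)/2) = sqrt((13.2004+8)/2) = sqrt(10.6002) = 3.2558
sqrt((|z|-a)/2) = sqrt((13.2004-8)/2) = sqrt(2.6002) = 1.6125

±(3.2558 + 1.6125i) i.e. 3.2558 + 1.6125i and -3.2558 - 1.6125i


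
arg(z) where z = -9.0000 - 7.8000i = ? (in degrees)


Re = -9, Im = -7.8
arg = atan2(-7.8, -9) = -139.0856 degrees

arg(z) = -139.0856 degrees


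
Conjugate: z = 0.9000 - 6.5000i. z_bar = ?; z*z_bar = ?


z_bar = 0.9000 + 6.5000i
z*z_bar = 0.9^2 + (-6.5)^2 = 0.81 + 42.25 = 43.06

z_bar = 0.9000 + 6.5000i, z*z_bar = 43.06


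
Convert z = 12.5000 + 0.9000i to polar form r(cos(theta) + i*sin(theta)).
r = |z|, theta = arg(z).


r = sqrt(156.25+0.81) = sqrt(157.06) = 12.5324
theta = atan2(0.9, 12.5) = 4.1182 degrees

r = 12.5324, theta = 4.1182 degrees


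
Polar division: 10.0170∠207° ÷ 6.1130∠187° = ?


r = 10.0170 / 6.1130 = 1.6386
theta = 207° - 187° = 20° = 20° (mod 360)

1.6386 cis(20°)


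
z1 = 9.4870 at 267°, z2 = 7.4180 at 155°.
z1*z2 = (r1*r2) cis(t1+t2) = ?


r = 9.4870 * 7.4180 = 70.3746
theta = 267° + 155° = 422° = 62° (mod 360)

70.3746 cis(62°)


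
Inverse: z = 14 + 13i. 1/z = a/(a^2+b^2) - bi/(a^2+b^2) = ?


|z|^2 = 196+169 = 365
1/z = (14 - 13i)/365

1/z = 0.0384 - 0.0356i


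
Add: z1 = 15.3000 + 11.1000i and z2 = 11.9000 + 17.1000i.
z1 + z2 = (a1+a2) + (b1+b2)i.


Real: 15.3 + 11.9 = 27.2
Imag: 11.1 + 17.1 = 28.2

27.2000 + 28.2000i


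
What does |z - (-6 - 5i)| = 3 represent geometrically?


|z - z0| = r is a circle with center z0 and radius r.
Center = (-6, -5), radius = 3

Circle with center (-6, -5) and radius 3


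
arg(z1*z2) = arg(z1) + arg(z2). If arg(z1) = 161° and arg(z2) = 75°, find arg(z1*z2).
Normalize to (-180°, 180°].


arg(z1*z2) = 161° + 75° = 236°
Normalized to (-180°, 180°]: -124°

-124°


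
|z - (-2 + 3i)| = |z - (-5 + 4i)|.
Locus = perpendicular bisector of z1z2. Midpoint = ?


Equal distances means the locus is the perpendicular bisector of z1 and z2.
Midpoint = ((-2+(-5))/2, (3+4)/2) = (-3.5000, 3.5000)

Perpendicular bisector through (-3.5000, 3.5000)


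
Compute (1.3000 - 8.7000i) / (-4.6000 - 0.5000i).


Conjugate of z2 = -4.6000 + 0.5000i
Numerator: (1.3000 - 8.7000i)(-4.6000 + 0.5000i) = -1.6300 + 40.6700i
Denominator: (-4.6)^2 + (-0.5)^2 = 21.41
Result = (-1.6300 + 40.6700i)/21.41

-0.0761 + 1.8996i


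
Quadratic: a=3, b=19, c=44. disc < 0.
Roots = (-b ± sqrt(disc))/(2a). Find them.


disc = 19^2 - 4*3*44 = 361 - 528 = -167
sqrt(|disc|) = sqrt(167) = 12.9228
Real part = -19/(2*3) = -3.1667
Imag part = 12.9228/(2*3) = 2.1538

-3.1667 ± 2.1538i


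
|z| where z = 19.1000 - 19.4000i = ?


|z| = sqrt(19.1^2 + (-19.4)^2) = sqrt(364.81 + 376.36) = sqrt(741.17) = 27.2244

|z| = 27.2244


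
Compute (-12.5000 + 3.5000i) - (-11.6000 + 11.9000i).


Real: -12.5 + 11.6 = -0.9
Imag: 3.5 - 11.9 = -8.4

-0.9000 - 8.4000i


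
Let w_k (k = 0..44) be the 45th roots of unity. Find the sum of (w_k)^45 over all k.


The roots are w_k = w^k with w = e^(2*pi*i/45), and (w^k)^45 = (w^45)^k.
So S = 1 + u + u^2 + ... + u^(44) with u = w^45.
45 = 1*45 + 0, so 45 is a multiple of 45 and u = (w^45)^1 = 1.
Every one of the 45 terms equals 1: S = 45

S = 45


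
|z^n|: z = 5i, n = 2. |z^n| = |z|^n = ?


|z| = sqrt(0+25) = sqrt(25) = 5
|z^2| = |z|^2 = 5^2 = 25

|z^2| = 25


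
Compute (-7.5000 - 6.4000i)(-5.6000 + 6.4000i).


Real = -7.5*(-5.6) - (-6.4)*6.4 = 42 - (-40.96) = 82.96
Imag = -7.5*6.4 - (5.6)*(-6.4) = -48 + 35.84 = -12.16

82.9600 - 12.1600i


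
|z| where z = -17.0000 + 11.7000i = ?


|z| = sqrt((-17)^2 + 11.7^2) = sqrt(289 + 136.89) = sqrt(425.89) = 20.6371

|z| = 20.6371


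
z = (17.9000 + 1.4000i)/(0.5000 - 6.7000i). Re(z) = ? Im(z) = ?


Multiply by conjugate: (17.9000 + 1.4000i)(0.5000 + 6.7000i) / (0.5^2 + (-6.7)^2)
Numerator real = 17.9*0.5 + 1.4*(-6.7) = -0.43
Numerator imag = 1.4*0.5 - 17.9*(-6.7) = 120.63
Denominator = 45.14
Re(z) = -0.43/45.14 = -0.0095
Im(z) = 120.63/45.14 = 2.6724

Re(z) = -0.0095, Im(z) = 2.6724


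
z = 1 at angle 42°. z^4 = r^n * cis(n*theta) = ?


r^4 = 1^4 = 1
n*theta = 4*42° = 168° = 168° (mod 360)
a = 1*cos(168°) = -0.9781
b = 1*sin(168°) = 0.2079

1 cis(168°) = -0.9781 + 0.2079i


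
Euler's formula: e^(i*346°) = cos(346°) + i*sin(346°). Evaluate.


cos(346°) = 0.9703
sin(346°) = -0.2419

e^(i*346°) = 0.9703 - 0.2419i


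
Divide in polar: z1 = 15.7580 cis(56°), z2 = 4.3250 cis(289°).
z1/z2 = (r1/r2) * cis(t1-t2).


r = 15.7580 / 4.3250 = 3.6435
theta = 56° - 289° = -233° = 127° (mod 360)

3.6435 cis(127°)


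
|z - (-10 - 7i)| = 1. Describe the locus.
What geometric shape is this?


|z - z0| = r is a circle with center z0 and radius r.
Center = (-10, -7), radius = 1

Circle with center (-10, -7) and radius 1


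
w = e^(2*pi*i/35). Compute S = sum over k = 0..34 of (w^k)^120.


The roots are w_k = w^k with w = e^(2*pi*i/35), and (w^k)^120 = (w^120)^k.
So S = 1 + u + u^2 + ... + u^(34) with u = w^120.
120 = 3*35 + 15, so 120 is not a multiple of 35: u = (w^35)^3 * w^15 = w^15 ≠ 1 (w is a primitive 35th root), while u^35 = (w^35)^120 = 1.
Geometric series: S = (1 - u^35)/(1 - u) = (1 - 1)/(1 - u) = 0

S = 0


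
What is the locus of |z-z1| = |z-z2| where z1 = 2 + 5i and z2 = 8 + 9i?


Equal distances means the locus is the perpendicular bisector of z1 and z2.
Midpoint = ((2+8)/2, (5+9)/2) = (5.0000, 7.0000)

Perpendicular bisector through (5.0000, 7.0000)


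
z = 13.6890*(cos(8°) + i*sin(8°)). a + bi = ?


a = 13.6890*cos(8°) = 13.6890*0.99027 = 13.5558
b = 13.6890*sin(8°) = 13.6890*0.13917 = 1.9051

13.5558 + 1.9051i


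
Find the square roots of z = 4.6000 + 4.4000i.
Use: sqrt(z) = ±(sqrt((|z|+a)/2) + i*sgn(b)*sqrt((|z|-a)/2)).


|z| = sqrt(21.16+19.36) = 6.3655
sqrt((|z|+a)/2) = sqrt((6.3655+4.6)/2) = sqrt(5.4828) = 2.3415
sqrt((|z|-a)/2) = sqrt((6.3655-4.6)/2) = sqrt(0.8828) = 0.9396

±(2.3415 + 0.9396i) i.e. 2.3415 + 0.9396i and -2.3415 - 0.9396i


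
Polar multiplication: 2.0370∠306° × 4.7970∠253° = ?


r = 2.0370 * 4.7970 = 9.7715
theta = 306° + 253° = 559° = 199° (mod 360)

9.7715 cis(199°)


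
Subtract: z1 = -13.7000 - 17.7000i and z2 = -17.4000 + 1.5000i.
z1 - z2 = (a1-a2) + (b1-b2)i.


Real: -13.7 + 17.4 = 3.7
Imag: -17.7 - 1.5 = -19.2

3.7000 - 19.2000i


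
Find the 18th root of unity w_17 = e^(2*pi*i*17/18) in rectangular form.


Angle = 360*17/18 = 340°
a = cos(340°) = 0.9397
b = sin(340°) = -0.3420

0.9397 - 0.3420i


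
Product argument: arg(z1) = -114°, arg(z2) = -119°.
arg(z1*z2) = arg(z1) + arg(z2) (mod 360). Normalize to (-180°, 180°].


arg(z1*z2) = -114° - 119° = -233°
Normalized to (-180°, 180°]: 127°

127°


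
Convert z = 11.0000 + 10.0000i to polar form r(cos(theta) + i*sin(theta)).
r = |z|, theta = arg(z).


r = sqrt(121+100) = sqrt(221) = 14.8661
theta = atan2(10, 11) = 42.2737 degrees

r = 14.8661, theta = 42.2737 degrees


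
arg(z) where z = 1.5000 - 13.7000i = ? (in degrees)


Re = 1.5, Im = -13.7
arg = atan2(-13.7, 1.5) = -83.7516 degrees

arg(z) = -83.7516 degrees


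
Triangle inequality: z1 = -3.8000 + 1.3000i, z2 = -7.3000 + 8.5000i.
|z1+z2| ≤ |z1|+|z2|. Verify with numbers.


|z1| = sqrt((-3.8)^2 + 1.3^2) = sqrt(16.13) = 4.0162
|z2| = sqrt((-7.3)^2 + 8.5^2) = sqrt(125.54) = 11.2045
z1+z2 = -11.1000 + 9.8000i
|z1+z2| = sqrt(219.25) = 14.8071
|z1|+|z2| = 4.0162 + 11.2045 = 15.2207

|z1+z2| = 14.8071 ≤ |z1|+|z2| = 15.2207 (verified)


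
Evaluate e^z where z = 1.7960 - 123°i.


e^1.7960 = 6.0255
cos(-123°) = -0.54464
sin(-123°) = -0.83867
Real = 6.0255*(-0.54464) = -3.2817
Imag = 6.0255*(-0.83867) = -5.0534

-3.2817 - 5.0534i


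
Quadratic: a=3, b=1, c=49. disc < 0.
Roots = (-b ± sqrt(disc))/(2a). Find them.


disc = 1^2 - 4*3*49 = 1 - 588 = -587
sqrt(|disc|) = sqrt(587) = 24.2281
Real part = -1/(2*3) = -0.1667
Imag part = 24.2281/(2*3) = 4.0380

-0.1667 ± 4.0380i


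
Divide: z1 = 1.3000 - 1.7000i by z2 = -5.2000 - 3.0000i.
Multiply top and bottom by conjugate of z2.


Conjugate of z2 = -5.2000 + 3.0000i
Numerator: (1.3000 - 1.7000i)(-5.2000 + 3.0000i) = -1.6600 + 12.7400i
Denominator: (-5.2)^2 + (-3)^2 = 36.04
Result = (-1.6600 + 12.7400i)/36.04

-0.0461 + 0.3535i


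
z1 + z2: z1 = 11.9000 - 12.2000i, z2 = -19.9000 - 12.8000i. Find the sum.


Real: 11.9 - 19.9 = -8
Imag: -12.2 - 12.8 = -25

-8.0000 - 25.0000i


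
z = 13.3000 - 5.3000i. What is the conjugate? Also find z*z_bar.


z_bar = 13.3000 + 5.3000i
z*z_bar = 13.3^2 + (-5.3)^2 = 176.89 + 28.09 = 204.98

z_bar = 13.3000 + 5.3000i, z*z_bar = 204.98


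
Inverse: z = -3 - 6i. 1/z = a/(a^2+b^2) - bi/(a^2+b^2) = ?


|z|^2 = 9+36 = 45
1/z = (-3 + 6i)/45

1/z = -0.0667 + 0.1333i


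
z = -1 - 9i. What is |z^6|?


|z| = sqrt(1+81) = sqrt(82) = 9.0554
|z^6| = |z|^6 = (sqrt(82))^6 = 82^3 = 551368

|z^6| = 551368


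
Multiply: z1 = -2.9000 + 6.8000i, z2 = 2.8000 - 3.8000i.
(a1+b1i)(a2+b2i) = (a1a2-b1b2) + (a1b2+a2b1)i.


Real = -2.9*2.8 - 6.8*(-3.8) = -8.12 - (-25.84) = 17.72
Imag = -2.9*(-3.8) + 2.8*6.8 = 11.02 + 19.04 = 30.06

17.7200 + 30.0600i


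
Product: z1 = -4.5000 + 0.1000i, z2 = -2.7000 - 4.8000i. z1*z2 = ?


Real = -4.5*(-2.7) - 0.1*(-4.8) = 12.15 - (-0.48) = 12.63
Imag = -4.5*(-4.8) - (2.7)*0.1 = 21.6 - (0.27) = 21.33

12.6300 + 21.3300i


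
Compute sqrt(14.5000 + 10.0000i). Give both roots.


|z| = sqrt(210.25+100) = 17.6139
sqrt((|z|+a)/2) = sqrt((17.6139+14.5)/2) = sqrt(16.0570) = 4.0071
sqrt((|z|-a)/2) = sqrt((17.6139-14.5)/2) = sqrt(1.5570) = 1.2478

±(4.0071 + 1.2478i) i.e. 4.0071 + 1.2478i and -4.0071 - 1.2478i


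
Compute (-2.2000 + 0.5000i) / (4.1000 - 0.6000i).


Conjugate of z2 = 4.1000 + 0.6000i
Numerator: (-2.2000 + 0.5000i)(4.1000 + 0.6000i) = -9.3200 + 0.7300i
Denominator: 4.1^2 + (-0.6)^2 = 17.17
Result = (-9.3200 + 0.7300i)/17.17

-0.5428 + 0.0425i


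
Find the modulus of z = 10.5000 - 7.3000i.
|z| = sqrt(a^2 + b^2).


|z| = sqrt(10.5^2 + (-7.3)^2) = sqrt(110.25 + 53.29) = sqrt(163.54) = 12.7883

|z| = 12.7883


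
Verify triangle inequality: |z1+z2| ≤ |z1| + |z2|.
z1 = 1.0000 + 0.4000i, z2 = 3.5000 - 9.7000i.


|z1| = sqrt(1^2 + 0.4^2) = sqrt(1.16) = 1.0770
|z2| = sqrt(3.5^2 + (-9.7)^2) = sqrt(106.34) = 10.3121
z1+z2 = 4.5000 - 9.3000i
|z1+z2| = sqrt(106.74) = 10.3315
|z1|+|z2| = 1.0770 + 10.3121 = 11.3891

|z1+z2| = 10.3315 ≤ |z1|+|z2| = 11.3891 (verified)


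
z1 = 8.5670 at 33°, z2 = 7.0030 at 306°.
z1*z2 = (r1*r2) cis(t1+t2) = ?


r = 8.5670 * 7.0030 = 59.9947
theta = 33° + 306° = 339° = 339° (mod 360)

59.9947 cis(339°)


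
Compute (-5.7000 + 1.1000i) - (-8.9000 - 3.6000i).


Real: -5.7 + 8.9 = 3.2
Imag: 1.1 + 3.6 = 4.7

3.2000 + 4.7000i


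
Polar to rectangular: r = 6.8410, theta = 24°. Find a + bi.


a = 6.8410*cos(24°) = 6.8410*0.91355 = 6.2496
b = 6.8410*sin(24°) = 6.8410*0.40674 = 2.7825

6.2496 + 2.7825i


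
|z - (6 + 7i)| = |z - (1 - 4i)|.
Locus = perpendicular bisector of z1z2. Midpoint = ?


Equal distances means the locus is the perpendicular bisector of z1 and z2.
Midpoint = ((6+1)/2, (7+(-4))/2) = (3.5000, 1.5000)

Perpendicular bisector through (3.5000, 1.5000)


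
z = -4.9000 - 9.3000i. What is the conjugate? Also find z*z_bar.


z_bar = -4.9000 + 9.3000i
z*z_bar = (-4.9)^2 + (-9.3)^2 = 24.01 + 86.49 = 110.5

z_bar = -4.9000 + 9.3000i, z*z_bar = 110.5


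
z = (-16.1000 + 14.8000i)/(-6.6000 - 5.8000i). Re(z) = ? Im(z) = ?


Multiply by conjugate: (-16.1000 + 14.8000i)(-6.6000 + 5.8000i) / ((-6.6)^2 + (-5.8)^2)
Numerator real = -16.1*(-6.6) + 14.8*(-5.8) = 20.42
Numerator imag = 14.8*(-6.6) - (-16.1)*(-5.8) = -191.06
Denominator = 77.2
Re(z) = 20.42/77.2 = 0.2645
Im(z) = -191.06/77.2 = -2.4749

Re(z) = 0.2645, Im(z) = -2.4749


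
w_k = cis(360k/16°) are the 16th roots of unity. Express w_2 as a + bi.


Angle = 360*2/16 = 45°
a = cos(45°) = 0.7071
b = sin(45°) = 0.7071

0.7071 + 0.7071i


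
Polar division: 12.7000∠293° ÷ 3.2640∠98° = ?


r = 12.7000 / 3.2640 = 3.8909
theta = 293° - 98° = 195° = 195° (mod 360)

3.8909 cis(195°)


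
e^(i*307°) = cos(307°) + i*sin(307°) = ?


cos(307°) = 0.6018
sin(307°) = -0.7986

e^(i*307°) = 0.6018 - 0.7986i


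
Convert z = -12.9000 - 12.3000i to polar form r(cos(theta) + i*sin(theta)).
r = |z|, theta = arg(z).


r = sqrt(166.41+151.29) = sqrt(317.7) = 17.8241
theta = atan2(-12.3, -12.9) = -136.3639 degrees

r = 17.8241, theta = -136.3639 degrees


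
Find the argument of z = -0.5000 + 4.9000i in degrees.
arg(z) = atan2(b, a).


Re = -0.5, Im = 4.9
arg = atan2(4.9, -0.5) = 95.8263 degrees

arg(z) = 95.8263 degrees


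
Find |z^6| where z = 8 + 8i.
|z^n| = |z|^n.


|z| = sqrt(64+64) = sqrt(128) = 11.3137
|z^6| = |z|^6 = (sqrt(128))^6 = 128^3 = 2097152

|z^6| = 2097152


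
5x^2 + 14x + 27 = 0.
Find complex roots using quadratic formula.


disc = 14^2 - 4*5*27 = 196 - 540 = -344
sqrt(|disc|) = sqrt(344) = 18.5472
Real part = -14/(2*5) = -1.4000
Imag part = 18.5472/(2*5) = 1.8547

-1.4000 ± 1.8547i


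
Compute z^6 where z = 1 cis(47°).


r^6 = 1^6 = 1
n*theta = 6*47° = 282° = 282° (mod 360)
a = 1*cos(282°) = 0.2079
b = 1*sin(282°) = -0.9781

1 cis(282°) = 0.2079 - 0.9781i


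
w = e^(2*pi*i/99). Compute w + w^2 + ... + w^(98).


With w = e^(2*pi*i/99), all 99 of the 99th roots of unity w^0 = 1, w, ..., w^(98) sum to 0: 1 + w + ... + w^(98) = (1 - w^99)/(1 - w) = 0 since w^99 = 1, w ≠ 1.
Removing the root 1: w + w^2 + ... + w^(98) = 0 - 1 = -1

Sum = -1


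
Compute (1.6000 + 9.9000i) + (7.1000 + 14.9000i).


Real: 1.6 + 7.1 = 8.7
Imag: 9.9 + 14.9 = 24.8

8.7000 + 24.8000i


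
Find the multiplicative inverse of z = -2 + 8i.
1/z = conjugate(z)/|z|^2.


|z|^2 = 4+64 = 68
1/z = (-2 - 8i)/68

1/z = -0.0294 - 0.1176i


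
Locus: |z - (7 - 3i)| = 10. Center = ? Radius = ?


|z - z0| = r is a circle with center z0 and radius r.
Center = (7, -3), radius = 10

Circle with center (7, -3) and radius 10


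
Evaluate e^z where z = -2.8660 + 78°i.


e^-2.8660 = 0.0569
cos(78°) = 0.2079
sin(78°) = 0.9781
Real = 0.0569*0.2079 = 0.0118
Imag = 0.0569*0.9781 = 0.0557

0.0118 + 0.0557i


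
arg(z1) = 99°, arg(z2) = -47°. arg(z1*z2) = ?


arg(z1*z2) = 99° - 47° = 52°
Normalized to (-180°, 180°]: 52°

52°


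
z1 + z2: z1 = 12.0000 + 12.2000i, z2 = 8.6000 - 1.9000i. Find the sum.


Real: 12 + 8.6 = 20.6
Imag: 12.2 - 1.9 = 10.3

20.6000 + 10.3000i


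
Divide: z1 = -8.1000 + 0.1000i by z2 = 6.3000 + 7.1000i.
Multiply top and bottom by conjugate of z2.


Conjugate of z2 = 6.3000 - 7.1000i
Numerator: (-8.1000 + 0.1000i)(6.3000 - 7.1000i) = -50.3200 + 58.1400i
Denominator: 6.3^2 + 7.1^2 = 90.1
Result = (-50.3200 + 58.1400i)/90.1

-0.5585 + 0.6453i


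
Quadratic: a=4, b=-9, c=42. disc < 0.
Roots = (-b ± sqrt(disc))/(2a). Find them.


disc = (-9)^2 - 4*4*42 = 81 - 672 = -591
sqrt(|disc|) = sqrt(591) = 24.3105
Real part = 9/(2*4) = 1.1250
Imag part = 24.3105/(2*4) = 3.0388

1.1250 ± 3.0388i


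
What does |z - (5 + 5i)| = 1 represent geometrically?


|z - z0| = r is a circle with center z0 and radius r.
Center = (5, 5), radius = 1

Circle with center (5, 5) and radius 1


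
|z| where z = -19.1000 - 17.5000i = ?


|z| = sqrt((-19.1)^2 + (-17.5)^2) = sqrt(364.81 + 306.25) = sqrt(671.06) = 25.9048

|z| = 25.9048


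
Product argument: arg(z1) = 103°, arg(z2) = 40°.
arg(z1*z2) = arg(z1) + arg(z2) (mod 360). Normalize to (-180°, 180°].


arg(z1*z2) = 103° + 40° = 143°
Normalized to (-180°, 180°]: 143°

143°


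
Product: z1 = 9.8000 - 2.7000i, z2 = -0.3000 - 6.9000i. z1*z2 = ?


Real = 9.8*(-0.3) - (-2.7)*(-6.9) = -2.94 - 18.63 = -21.57
Imag = 9.8*(-6.9) - (0.3)*(-2.7) = -67.62 + 0.81 = -66.81

-21.5700 - 66.8100i


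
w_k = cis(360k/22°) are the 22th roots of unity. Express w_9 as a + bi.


Angle = 360*9/22 = 147.2727°
a = cos(147.2727°) = -0.8413
b = sin(147.2727°) = 0.5406

-0.8413 + 0.5406i


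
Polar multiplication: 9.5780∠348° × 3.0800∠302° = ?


r = 9.5780 * 3.0800 = 29.5002
theta = 348° + 302° = 650° = 290° (mod 360)

29.5002 cis(290°)


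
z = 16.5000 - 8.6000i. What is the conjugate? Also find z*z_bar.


z_bar = 16.5000 + 8.6000i
z*z_bar = 16.5^2 + (-8.6)^2 = 272.25 + 73.96 = 346.21

z_bar = 16.5000 + 8.6000i, z*z_bar = 346.21


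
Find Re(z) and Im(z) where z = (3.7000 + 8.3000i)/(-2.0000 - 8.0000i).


Multiply by conjugate: (3.7000 + 8.3000i)(-2.0000 + 8.0000i) / ((-2)^2 + (-8)^2)
Numerator real = 3.7*(-2) + 8.3*(-8) = -73.8
Numerator imag = 8.3*(-2) - 3.7*(-8) = 13
Denominator = 68
Re(z) = -73.8/68 = -1.0853
Im(z) = 13/68 = 0.1912

Re(z) = -1.0853, Im(z) = 0.1912


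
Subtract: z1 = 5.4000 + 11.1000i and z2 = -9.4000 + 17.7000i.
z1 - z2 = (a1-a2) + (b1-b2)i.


Real: 5.4 + 9.4 = 14.8
Imag: 11.1 - 17.7 = -6.6

14.8000 - 6.6000i


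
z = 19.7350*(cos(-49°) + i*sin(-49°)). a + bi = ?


a = 19.7350*cos(-49°) = 19.7350*0.65606 = 12.9473
b = 19.7350*sin(-49°) = 19.7350*(-0.75471) = -14.8942

12.9473 - 14.8942i


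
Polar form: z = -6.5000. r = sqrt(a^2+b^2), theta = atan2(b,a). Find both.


r = sqrt(42.25+0) = sqrt(42.25) = 6.5000
theta = atan2(0, -6.5) = 180.0000 degrees

r = 6.5000, theta = 180.0000 degrees


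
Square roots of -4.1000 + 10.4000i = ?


|z| = sqrt(16.81+108.16) = 11.1790
sqrt((|z|+a)/2) = sqrt((11.1790+(-4.1))/2) = sqrt(3.5395) = 1.8814
sqrt((|z|-a)/2) = sqrt((11.1790-(-4.1))/2) = sqrt(7.6395) = 2.7640

±(1.8814 + 2.7640i) i.e. 1.8814 + 2.7640i and -1.8814 - 2.7640i


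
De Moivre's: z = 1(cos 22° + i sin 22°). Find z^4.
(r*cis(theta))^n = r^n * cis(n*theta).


r^4 = 1^4 = 1
n*theta = 4*22° = 88° = 88° (mod 360)
a = 1*cos(88°) = 0.0349
b = 1*sin(88°) = 0.9994

1 cis(88°) = 0.0349 + 0.9994i


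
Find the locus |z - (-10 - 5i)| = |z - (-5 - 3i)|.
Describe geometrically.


Equal distances means the locus is the perpendicular bisector of z1 and z2.
Midpoint = ((-10+(-5))/2, (-5+(-3))/2) = (-7.5000, -4.0000)

Perpendicular bisector through (-7.5000, -4.0000)


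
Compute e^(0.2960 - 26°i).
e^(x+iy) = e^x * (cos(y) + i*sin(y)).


e^0.2960 = 1.3445
cos(-26°) = 0.8988
sin(-26°) = -0.4384
Real = 1.3445*0.8988 = 1.2084
Imag = 1.3445*(-0.4384) = -0.5894

1.2084 - 0.5894i


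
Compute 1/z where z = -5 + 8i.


|z|^2 = 25+64 = 89
1/z = (-5 - 8i)/89

1/z = -0.0562 - 0.0899i


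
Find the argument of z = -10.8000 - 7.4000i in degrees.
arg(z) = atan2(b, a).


Re = -10.8, Im = -7.4
arg = atan2(-7.4, -10.8) = -145.5816 degrees

arg(z) = -145.5816 degrees


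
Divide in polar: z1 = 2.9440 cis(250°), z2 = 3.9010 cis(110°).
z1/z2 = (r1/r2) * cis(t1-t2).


r = 2.9440 / 3.9010 = 0.7547
theta = 250° - 110° = 140° = 140° (mod 360)

0.7547 cis(140°)


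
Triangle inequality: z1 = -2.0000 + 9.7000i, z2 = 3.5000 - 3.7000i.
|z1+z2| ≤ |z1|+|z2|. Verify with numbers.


|z1| = sqrt((-2)^2 + 9.7^2) = sqrt(98.09) = 9.9040
|z2| = sqrt(3.5^2 + (-3.7)^2) = sqrt(25.94) = 5.0931
z1+z2 = 1.5000 + 6.0000i
|z1+z2| = sqrt(38.25) = 6.1847
|z1|+|z2| = 9.9040 + 5.0931 = 14.9971

|z1+z2| = 6.1847 ≤ |z1|+|z2| = 14.9971 (verified)


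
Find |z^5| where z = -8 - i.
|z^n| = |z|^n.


|z| = sqrt(64+1) = sqrt(65) = 8.0623
|z^5| = |z|^5 = (sqrt(65))^5 = 65^2 * sqrt(65) = 4225*sqrt(65)

|z^5| = 4225*sqrt(65) ≈ 34063.0390


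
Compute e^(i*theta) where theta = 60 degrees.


cos(60°) = 0.5000
sin(60°) = 0.8660

e^(i*60°) = 0.5000 + 0.8660i


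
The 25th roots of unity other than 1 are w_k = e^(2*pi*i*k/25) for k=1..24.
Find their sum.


With w = e^(2*pi*i/25), all 25 of the 25th roots of unity w^0 = 1, w, ..., w^(24) sum to 0: 1 + w + ... + w^(24) = (1 - w^25)/(1 - w) = 0 since w^25 = 1, w ≠ 1.
Removing the root 1: w + w^2 + ... + w^(24) = 0 - 1 = -1

Sum = -1


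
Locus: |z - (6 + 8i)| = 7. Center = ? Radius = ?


|z - z0| = r is a circle with center z0 and radius r.
Center = (6, 8), radius = 7

Circle with center (6, 8) and radius 7


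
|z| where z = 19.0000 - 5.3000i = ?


|z| = sqrt(19^2 + (-5.3)^2) = sqrt(361 + 28.09) = sqrt(389.09) = 19.7254

|z| = 19.7254


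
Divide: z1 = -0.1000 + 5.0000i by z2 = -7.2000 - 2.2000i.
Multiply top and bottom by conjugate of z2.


Conjugate of z2 = -7.2000 + 2.2000i
Numerator: (-0.1000 + 5.0000i)(-7.2000 + 2.2000i) = -10.2800 - 36.2200i
Denominator: (-7.2)^2 + (-2.2)^2 = 56.68
Result = (-10.2800 - 36.2200i)/56.68

-0.1814 - 0.6390i


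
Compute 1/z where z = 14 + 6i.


|z|^2 = 196+36 = 232
1/z = (14 - 6i)/232

1/z = 0.0603 - 0.0259i


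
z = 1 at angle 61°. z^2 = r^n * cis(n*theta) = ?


r^2 = 1^2 = 1
n*theta = 2*61° = 122° = 122° (mod 360)
a = 1*cos(122°) = -0.5299
b = 1*sin(122°) = 0.8480

1 cis(122°) = -0.5299 + 0.8480i


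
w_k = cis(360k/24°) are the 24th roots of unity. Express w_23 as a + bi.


Angle = 360*23/24 = 345°
a = cos(345°) = 0.9659
b = sin(345°) = -0.2588

0.9659 - 0.2588i


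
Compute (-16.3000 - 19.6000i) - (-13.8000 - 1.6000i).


Real: -16.3 + 13.8 = -2.5
Imag: -19.6 + 1.6 = -18

-2.5000 - 18.0000i


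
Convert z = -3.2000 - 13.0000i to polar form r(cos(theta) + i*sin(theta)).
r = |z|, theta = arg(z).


r = sqrt(10.24+169) = sqrt(179.24) = 13.3881
theta = atan2(-13, -3.2) = -103.8287 degrees

r = 13.3881, theta = -103.8287 degrees


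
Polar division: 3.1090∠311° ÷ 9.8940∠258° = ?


r = 3.1090 / 9.8940 = 0.3142
theta = 311° - 258° = 53° = 53° (mod 360)

0.3142 cis(53°)


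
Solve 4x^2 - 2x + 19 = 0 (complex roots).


disc = (-2)^2 - 4*4*19 = 4 - 304 = -300
sqrt(|disc|) = sqrt(300) = 17.3205
Real part = 2/(2*4) = 0.2500
Imag part = 17.3205/(2*4) = 2.1651

0.2500 ± 2.1651i


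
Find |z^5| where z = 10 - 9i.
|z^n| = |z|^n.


|z| = sqrt(100+81) = sqrt(181) = 13.4536
|z^5| = |z|^5 = (sqrt(181))^5 = 181^2 * sqrt(181) = 32761*sqrt(181)

|z^5| = 32761*sqrt(181) ≈ 440754.1774


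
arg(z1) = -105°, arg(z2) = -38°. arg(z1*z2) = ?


arg(z1*z2) = -105° - 38° = -143°
Normalized to (-180°, 180°]: -143°

-143°


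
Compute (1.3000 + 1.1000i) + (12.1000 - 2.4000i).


Real: 1.3 + 12.1 = 13.4
Imag: 1.1 - 2.4 = -1.3

13.4000 - 1.3000i


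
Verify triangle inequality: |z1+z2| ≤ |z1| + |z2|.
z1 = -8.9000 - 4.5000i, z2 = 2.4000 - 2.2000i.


|z1| = sqrt((-8.9)^2 + (-4.5)^2) = sqrt(99.46) = 9.9730
|z2| = sqrt(2.4^2 + (-2.2)^2) = sqrt(10.6) = 3.2558
z1+z2 = -6.5000 - 6.7000i
|z1+z2| = sqrt(87.14) = 9.3349
|z1|+|z2| = 9.9730 + 3.2558 = 13.2288

|z1+z2| = 9.3349 ≤ |z1|+|z2| = 13.2288 (verified)


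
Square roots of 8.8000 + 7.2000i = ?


|z| = sqrt(77.44+51.84) = 11.3701
sqrt((|z|+a)/2) = sqrt((11.3701+8.8)/2) = sqrt(10.0851) = 3.1757
sqrt((|z|-a)/2) = sqrt((11.3701-8.8)/2) = sqrt(1.2851) = 1.1336

±(3.1757 + 1.1336i) i.e. 3.1757 + 1.1336i and -3.1757 - 1.1336i


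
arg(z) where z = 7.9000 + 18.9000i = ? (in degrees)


Re = 7.9, Im = 18.9
arg = atan2(18.9, 7.9) = 67.3156 degrees

arg(z) = 67.3156 degrees


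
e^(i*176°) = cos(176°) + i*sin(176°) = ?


cos(176°) = -0.9976
sin(176°) = 0.0698

e^(i*176°) = -0.9976 + 0.0698i


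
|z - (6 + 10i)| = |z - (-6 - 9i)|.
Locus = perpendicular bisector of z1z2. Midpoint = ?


Equal distances means the locus is the perpendicular bisector of z1 and z2.
Midpoint = ((6+(-6))/2, (10+(-9))/2) = (0, 0.5000)

Perpendicular bisector through (0, 0.5000)


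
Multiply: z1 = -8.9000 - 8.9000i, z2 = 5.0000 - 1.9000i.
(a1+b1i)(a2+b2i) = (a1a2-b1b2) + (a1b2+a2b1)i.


Real = -8.9*5 - (-8.9)*(-1.9) = -44.5 - 16.91 = -61.41
Imag = -8.9*(-1.9) + 5*(-8.9) = 16.91 - (44.5) = -27.59

-61.4100 - 27.5900i


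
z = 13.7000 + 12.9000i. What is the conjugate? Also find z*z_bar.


z_bar = 13.7000 - 12.9000i
z*z_bar = 13.7^2 + 12.9^2 = 187.69 + 166.41 = 354.1

z_bar = 13.7000 - 12.9000i, z*z_bar = 354.1


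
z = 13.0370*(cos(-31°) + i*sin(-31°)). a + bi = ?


a = 13.0370*cos(-31°) = 13.0370*0.85717 = 11.1749
b = 13.0370*sin(-31°) = 13.0370*(-0.51504) = -6.7146

11.1749 - 6.7146i


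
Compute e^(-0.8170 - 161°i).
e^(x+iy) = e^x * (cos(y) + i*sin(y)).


e^-0.8170 = 0.4418
cos(-161°) = -0.9455
sin(-161°) = -0.32557
Real = 0.4418*(-0.9455) = -0.4177
Imag = 0.4418*(-0.32557) = -0.1438

-0.4177 - 0.1438i


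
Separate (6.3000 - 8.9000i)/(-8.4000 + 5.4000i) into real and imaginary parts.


Multiply by conjugate: (6.3000 - 8.9000i)(-8.4000 - 5.4000i) / ((-8.4)^2 + 5.4^2)
Numerator real = 6.3*(-8.4) - (8.9)*5.4 = -100.98
Numerator imag = -8.9*(-8.4) - 6.3*5.4 = 40.74
Denominator = 99.72
Re(z) = -100.98/99.72 = -1.0126
Im(z) = 40.74/99.72 = 0.4085

Re(z) = -1.0126, Im(z) = 0.4085


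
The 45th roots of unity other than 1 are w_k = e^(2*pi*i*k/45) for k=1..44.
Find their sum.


With w = e^(2*pi*i/45), all 45 of the 45th roots of unity w^0 = 1, w, ..., w^(44) sum to 0: 1 + w + ... + w^(44) = (1 - w^45)/(1 - w) = 0 since w^45 = 1, w ≠ 1.
Removing the root 1: w + w^2 + ... + w^(44) = 0 - 1 = -1

Sum = -1


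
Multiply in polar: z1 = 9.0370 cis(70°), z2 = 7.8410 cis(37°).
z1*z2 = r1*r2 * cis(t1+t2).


r = 9.0370 * 7.8410 = 70.8591
theta = 70° + 37° = 107° = 107° (mod 360)

70.8591 cis(107°)


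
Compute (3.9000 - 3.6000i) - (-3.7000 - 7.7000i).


Real: 3.9 + 3.7 = 7.6
Imag: -3.6 + 7.7 = 4.1

7.6000 + 4.1000i


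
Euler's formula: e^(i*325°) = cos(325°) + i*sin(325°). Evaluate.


cos(325°) = 0.8192
sin(325°) = -0.5736

e^(i*325°) = 0.8192 - 0.5736i


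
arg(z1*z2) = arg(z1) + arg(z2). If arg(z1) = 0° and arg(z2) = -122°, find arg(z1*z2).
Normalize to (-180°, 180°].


arg(z1*z2) = 0° - 122° = -122°
Normalized to (-180°, 180°]: -122°

-122°


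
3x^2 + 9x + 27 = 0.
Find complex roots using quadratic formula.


disc = 9^2 - 4*3*27 = 81 - 324 = -243
sqrt(|disc|) = sqrt(243) = 15.5885
Real part = -9/(2*3) = -1.5000
Imag part = 15.5885/(2*3) = 2.5981

-1.5000 ± 2.5981i


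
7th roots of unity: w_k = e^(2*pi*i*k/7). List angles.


The 7th roots of unity are cis(360k/7°) for k=0..6
Angle step = 360/7 = 51.4286°
Primitive root: cis(51.4286°)
Primitive root = 0.6235 + 0.7818i

7 roots at angles: 0°, 51.4286°, 102.8571°, 154.2857°, 205.7143°, 257.1429°, 308.5714°


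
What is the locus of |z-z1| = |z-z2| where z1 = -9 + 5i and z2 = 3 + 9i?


Equal distances means the locus is the perpendicular bisector of z1 and z2.
Midpoint = ((-9+3)/2, (5+9)/2) = (-3.0000, 7.0000)

Perpendicular bisector through (-3.0000, 7.0000)


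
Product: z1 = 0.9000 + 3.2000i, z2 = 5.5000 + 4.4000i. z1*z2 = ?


Real = 0.9*5.5 - 3.2*4.4 = 4.95 - 14.08 = -9.13
Imag = 0.9*4.4 + 5.5*3.2 = 3.96 + 17.6 = 21.56

-9.1300 + 21.5600i


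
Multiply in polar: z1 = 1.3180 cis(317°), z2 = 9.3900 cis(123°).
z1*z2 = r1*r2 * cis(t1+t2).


r = 1.3180 * 9.3900 = 12.3760
theta = 317° + 123° = 440° = 80° (mod 360)

12.3760 cis(80°)


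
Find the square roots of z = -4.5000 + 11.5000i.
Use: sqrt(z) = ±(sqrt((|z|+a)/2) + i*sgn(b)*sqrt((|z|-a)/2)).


|z| = sqrt(20.25+132.25) = 12.3491
sqrt((|z|+a)/2) = sqrt((12.3491+(-4.5))/2) = sqrt(3.9245) = 1.9810
sqrt((|z|-a)/2) = sqrt((12.3491-(-4.5))/2) = sqrt(8.4245) = 2.9025

±(1.9810 + 2.9025i) i.e. 1.9810 + 2.9025i and -1.9810 - 2.9025i


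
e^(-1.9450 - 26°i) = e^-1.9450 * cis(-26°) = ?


e^-1.9450 = 0.1430
cos(-26°) = 0.8988
sin(-26°) = -0.4384
Real = 0.1430*0.8988 = 0.1285
Imag = 0.1430*(-0.4384) = -0.0627

0.1285 - 0.0627i


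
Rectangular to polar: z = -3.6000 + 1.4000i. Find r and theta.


r = sqrt(12.96+1.96) = sqrt(14.92) = 3.8626
theta = atan2(1.4, -3.6) = 158.7495 degrees

r = 3.8626, theta = 158.7495 degrees


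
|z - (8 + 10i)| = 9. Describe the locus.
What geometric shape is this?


|z - z0| = r is a circle with center z0 and radius r.
Center = (8, 10), radius = 9

Circle with center (8, 10) and radius 9


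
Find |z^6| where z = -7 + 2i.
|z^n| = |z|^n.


|z| = sqrt(49+4) = sqrt(53) = 7.2801
|z^6| = |z|^6 = (sqrt(53))^6 = 53^3 = 148877

|z^6| = 148877
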